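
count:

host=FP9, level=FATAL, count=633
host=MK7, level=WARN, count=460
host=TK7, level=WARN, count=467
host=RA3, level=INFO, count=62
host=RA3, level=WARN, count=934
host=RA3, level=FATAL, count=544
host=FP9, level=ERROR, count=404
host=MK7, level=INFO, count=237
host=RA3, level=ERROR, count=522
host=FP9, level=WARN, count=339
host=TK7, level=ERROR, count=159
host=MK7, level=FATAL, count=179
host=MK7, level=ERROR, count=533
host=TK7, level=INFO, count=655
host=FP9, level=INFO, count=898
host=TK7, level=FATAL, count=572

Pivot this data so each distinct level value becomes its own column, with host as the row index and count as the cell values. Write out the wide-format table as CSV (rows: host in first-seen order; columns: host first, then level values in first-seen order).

Columns: host plus the 4 distinct level values (FATAL, WARN, INFO, ERROR).
For example, row FP9 column FATAL takes count=633 from the long row (FP9, FATAL).

host,FATAL,WARN,INFO,ERROR
FP9,633,339,898,404
MK7,179,460,237,533
TK7,572,467,655,159
RA3,544,934,62,522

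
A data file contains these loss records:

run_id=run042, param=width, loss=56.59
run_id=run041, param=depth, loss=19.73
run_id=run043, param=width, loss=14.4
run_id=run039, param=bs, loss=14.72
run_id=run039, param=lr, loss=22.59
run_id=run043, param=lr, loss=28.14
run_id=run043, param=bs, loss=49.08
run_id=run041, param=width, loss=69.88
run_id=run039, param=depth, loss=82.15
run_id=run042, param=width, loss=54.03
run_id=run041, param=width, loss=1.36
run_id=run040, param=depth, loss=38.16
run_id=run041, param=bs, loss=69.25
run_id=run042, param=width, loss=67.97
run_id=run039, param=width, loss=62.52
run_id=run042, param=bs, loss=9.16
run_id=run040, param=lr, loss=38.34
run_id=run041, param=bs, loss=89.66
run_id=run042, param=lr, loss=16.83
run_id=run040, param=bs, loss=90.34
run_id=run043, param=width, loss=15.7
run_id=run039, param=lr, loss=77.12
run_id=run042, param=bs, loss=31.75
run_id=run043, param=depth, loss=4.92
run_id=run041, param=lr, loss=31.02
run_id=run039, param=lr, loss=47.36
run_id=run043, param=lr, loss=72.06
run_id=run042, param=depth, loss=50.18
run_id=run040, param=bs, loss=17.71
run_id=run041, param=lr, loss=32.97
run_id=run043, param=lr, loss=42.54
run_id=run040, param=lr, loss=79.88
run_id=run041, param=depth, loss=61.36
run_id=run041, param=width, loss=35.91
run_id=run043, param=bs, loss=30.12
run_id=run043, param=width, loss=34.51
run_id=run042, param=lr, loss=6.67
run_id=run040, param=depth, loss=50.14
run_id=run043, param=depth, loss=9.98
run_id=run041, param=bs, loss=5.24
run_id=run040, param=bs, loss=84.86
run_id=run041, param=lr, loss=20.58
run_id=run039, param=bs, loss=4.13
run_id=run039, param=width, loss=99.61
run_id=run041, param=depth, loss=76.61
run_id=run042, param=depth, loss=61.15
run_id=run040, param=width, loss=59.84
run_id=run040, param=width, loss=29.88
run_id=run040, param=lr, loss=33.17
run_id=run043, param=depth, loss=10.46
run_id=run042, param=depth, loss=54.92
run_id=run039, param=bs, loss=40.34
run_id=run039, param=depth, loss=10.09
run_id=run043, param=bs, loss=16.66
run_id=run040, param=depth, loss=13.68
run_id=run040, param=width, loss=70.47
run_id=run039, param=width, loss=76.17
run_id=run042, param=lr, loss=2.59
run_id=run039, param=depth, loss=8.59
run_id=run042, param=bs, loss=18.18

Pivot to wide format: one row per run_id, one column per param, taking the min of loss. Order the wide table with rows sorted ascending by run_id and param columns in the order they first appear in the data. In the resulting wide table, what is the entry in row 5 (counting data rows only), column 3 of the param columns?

16.66

With rows sorted ascending by run_id, row 5 is run_id=run043. param columns in first-appearance order: width, depth, bs, lr; column 3 is bs.
Long rows with run_id=run043, param=bs: min(49.08, 30.12, 16.66) = 16.66.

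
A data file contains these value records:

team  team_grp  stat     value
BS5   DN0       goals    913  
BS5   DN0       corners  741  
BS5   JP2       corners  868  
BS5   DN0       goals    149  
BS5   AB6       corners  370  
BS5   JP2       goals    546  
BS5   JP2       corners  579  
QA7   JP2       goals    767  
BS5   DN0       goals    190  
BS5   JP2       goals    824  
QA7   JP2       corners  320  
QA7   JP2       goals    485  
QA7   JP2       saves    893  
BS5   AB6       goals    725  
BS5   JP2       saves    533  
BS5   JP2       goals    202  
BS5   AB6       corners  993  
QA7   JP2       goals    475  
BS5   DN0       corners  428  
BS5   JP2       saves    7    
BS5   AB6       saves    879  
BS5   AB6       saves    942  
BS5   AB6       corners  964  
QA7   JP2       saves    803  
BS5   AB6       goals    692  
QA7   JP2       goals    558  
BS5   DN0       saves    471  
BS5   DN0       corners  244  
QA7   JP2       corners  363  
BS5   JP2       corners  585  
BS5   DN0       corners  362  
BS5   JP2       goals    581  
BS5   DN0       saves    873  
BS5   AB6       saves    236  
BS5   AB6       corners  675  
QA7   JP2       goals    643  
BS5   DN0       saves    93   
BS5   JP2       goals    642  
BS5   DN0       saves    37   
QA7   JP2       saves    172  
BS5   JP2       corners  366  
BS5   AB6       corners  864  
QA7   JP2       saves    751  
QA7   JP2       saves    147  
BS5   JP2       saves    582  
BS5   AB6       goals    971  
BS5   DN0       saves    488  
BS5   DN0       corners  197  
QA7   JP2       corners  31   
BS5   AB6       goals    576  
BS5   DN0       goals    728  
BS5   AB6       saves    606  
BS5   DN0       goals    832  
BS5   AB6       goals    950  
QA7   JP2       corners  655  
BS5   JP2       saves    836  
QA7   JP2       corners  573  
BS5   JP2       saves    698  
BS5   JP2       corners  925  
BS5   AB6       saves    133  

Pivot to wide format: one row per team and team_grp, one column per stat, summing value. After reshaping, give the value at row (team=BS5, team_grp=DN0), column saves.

1962

Rows with team=BS5, team_grp=DN0 and stat=saves: value values are 471, 873, 93, 37, 488.
471 + 873 + 93 + 37 + 488 = 1962.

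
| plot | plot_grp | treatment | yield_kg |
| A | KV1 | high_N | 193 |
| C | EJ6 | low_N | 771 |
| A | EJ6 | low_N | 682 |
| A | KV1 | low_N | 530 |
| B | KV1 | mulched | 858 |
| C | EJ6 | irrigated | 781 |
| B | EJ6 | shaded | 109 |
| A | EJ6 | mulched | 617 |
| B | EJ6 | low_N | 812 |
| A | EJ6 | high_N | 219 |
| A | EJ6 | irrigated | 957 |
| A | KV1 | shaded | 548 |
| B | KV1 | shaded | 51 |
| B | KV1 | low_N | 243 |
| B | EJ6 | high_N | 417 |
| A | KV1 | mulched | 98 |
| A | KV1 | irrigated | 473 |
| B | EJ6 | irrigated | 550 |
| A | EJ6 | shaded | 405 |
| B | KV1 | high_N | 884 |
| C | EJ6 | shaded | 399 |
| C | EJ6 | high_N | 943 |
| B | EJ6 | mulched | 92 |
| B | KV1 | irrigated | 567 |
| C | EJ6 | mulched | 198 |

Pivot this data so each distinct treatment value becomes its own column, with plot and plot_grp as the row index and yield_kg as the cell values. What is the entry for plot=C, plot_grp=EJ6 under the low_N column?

771

Wide layout: rows indexed by plot and plot_grp, columns are the 5 distinct treatment values (high_N, low_N, mulched, irrigated, shaded).
Cell (plot=C, plot_grp=EJ6, treatment=low_N) draws from the long row where plot=C, plot_grp=EJ6 and treatment=low_N, which has yield_kg=771.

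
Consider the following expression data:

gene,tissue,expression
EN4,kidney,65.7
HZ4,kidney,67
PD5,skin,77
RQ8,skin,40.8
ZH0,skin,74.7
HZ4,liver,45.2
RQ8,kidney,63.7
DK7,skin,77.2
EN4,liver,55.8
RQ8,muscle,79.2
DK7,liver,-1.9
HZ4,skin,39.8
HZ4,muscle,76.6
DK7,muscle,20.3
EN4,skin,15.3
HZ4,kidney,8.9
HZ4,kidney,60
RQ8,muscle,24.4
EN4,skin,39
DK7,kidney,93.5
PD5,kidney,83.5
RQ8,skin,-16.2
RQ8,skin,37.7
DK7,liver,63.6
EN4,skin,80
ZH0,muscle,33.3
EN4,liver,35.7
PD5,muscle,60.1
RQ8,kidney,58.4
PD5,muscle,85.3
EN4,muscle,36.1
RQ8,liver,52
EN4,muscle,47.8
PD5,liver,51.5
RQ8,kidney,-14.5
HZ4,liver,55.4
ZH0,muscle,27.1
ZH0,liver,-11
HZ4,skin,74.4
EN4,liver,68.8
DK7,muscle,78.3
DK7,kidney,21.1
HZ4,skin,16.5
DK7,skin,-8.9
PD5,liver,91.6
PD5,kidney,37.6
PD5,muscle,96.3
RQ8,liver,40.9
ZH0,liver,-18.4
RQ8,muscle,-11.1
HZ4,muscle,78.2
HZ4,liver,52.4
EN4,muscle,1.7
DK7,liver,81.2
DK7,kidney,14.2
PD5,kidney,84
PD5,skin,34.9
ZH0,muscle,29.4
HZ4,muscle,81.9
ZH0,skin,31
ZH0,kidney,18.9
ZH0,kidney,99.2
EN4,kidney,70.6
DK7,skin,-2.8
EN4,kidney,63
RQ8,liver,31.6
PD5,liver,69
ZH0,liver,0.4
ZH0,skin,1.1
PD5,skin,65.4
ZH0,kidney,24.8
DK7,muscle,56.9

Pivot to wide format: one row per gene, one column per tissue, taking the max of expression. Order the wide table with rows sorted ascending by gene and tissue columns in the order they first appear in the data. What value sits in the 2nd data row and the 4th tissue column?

47.8

With rows sorted ascending by gene, row 2 is gene=EN4. tissue columns in first-appearance order: kidney, skin, liver, muscle; column 4 is muscle.
Long rows with gene=EN4, tissue=muscle: max(36.1, 47.8, 1.7) = 47.8.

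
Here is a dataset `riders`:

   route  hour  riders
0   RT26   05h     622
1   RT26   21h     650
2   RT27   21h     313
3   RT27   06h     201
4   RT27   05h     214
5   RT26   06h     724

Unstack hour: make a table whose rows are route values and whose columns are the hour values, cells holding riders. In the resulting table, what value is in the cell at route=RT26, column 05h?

622

Wide layout: rows indexed by route, columns are the 3 distinct hour values (05h, 21h, 06h).
Cell (route=RT26, hour=05h) draws from the long row where route=RT26 and hour=05h, which has riders=622.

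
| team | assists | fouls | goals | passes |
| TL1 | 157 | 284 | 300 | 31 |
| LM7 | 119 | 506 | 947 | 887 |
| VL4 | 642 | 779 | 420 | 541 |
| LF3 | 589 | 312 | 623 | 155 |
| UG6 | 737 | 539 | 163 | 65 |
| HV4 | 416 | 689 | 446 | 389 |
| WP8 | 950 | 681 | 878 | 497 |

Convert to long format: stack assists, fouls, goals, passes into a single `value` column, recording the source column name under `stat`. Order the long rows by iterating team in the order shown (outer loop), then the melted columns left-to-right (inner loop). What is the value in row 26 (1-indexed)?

681

28 rows total (7 × 4). Row 26: index ⌊(26-1)/4⌋ = 6 into team → WP8; (26-1) mod 4 = 1 into the melted columns → fouls.
So row 26 is (WP8, fouls, 681); value = 681.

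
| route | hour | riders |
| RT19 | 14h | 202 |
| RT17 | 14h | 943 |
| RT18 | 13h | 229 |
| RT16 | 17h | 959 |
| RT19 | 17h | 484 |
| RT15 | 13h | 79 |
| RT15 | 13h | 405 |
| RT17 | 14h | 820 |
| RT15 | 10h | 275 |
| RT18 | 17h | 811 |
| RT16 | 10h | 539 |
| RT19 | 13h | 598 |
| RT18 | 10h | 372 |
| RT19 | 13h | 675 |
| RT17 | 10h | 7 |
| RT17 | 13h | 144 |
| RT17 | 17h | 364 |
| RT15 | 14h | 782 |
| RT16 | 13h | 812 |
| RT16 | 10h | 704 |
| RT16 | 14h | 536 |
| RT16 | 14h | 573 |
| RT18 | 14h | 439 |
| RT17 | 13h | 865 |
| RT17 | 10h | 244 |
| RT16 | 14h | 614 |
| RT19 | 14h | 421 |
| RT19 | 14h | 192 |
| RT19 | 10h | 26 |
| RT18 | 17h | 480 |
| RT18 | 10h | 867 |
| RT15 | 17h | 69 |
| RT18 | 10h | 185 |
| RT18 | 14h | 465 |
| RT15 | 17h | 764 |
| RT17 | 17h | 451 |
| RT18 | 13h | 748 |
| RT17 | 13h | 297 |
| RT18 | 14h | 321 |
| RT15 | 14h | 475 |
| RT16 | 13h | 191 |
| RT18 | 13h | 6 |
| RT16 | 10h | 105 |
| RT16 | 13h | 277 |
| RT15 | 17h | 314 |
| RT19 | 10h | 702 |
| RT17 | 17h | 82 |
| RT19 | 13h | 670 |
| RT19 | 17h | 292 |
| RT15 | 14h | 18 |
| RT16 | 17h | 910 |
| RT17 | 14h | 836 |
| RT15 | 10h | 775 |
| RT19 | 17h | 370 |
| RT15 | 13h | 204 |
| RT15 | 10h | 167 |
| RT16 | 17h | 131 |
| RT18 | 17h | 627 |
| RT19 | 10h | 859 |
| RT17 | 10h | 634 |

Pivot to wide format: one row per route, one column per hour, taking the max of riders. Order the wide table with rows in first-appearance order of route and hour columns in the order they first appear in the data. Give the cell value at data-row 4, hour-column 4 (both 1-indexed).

With rows in first-appearance order of route, row 4 is route=RT16. hour columns in first-appearance order: 14h, 13h, 17h, 10h; column 4 is 10h.
Long rows with route=RT16, hour=10h: max(539, 704, 105) = 704.

704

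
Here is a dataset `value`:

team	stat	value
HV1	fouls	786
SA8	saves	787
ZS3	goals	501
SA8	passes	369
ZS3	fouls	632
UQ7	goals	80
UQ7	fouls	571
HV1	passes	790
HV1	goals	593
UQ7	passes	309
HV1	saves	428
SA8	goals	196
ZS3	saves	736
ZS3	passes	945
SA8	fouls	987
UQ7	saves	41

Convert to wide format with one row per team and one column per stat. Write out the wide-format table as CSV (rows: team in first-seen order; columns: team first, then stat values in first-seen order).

team,fouls,saves,goals,passes
HV1,786,428,593,790
SA8,987,787,196,369
ZS3,632,736,501,945
UQ7,571,41,80,309

Columns: team plus the 4 distinct stat values (fouls, saves, goals, passes).
For example, row HV1 column fouls takes value=786 from the long row (HV1, fouls).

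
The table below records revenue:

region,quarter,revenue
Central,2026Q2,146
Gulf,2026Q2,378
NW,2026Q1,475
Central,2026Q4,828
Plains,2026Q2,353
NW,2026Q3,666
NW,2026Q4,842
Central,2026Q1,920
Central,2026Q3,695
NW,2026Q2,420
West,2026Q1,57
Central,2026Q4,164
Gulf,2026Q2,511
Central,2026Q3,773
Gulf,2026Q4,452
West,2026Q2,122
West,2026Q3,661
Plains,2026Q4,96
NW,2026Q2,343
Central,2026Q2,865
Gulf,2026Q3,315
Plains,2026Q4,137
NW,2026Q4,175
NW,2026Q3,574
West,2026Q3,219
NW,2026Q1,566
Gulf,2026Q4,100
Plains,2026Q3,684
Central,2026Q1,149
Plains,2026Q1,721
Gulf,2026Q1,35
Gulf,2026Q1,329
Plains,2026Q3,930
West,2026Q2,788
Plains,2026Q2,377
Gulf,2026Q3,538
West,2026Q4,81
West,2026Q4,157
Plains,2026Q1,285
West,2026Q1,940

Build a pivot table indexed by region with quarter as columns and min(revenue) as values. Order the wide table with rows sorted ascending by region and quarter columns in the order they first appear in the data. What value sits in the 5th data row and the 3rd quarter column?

81

With rows sorted ascending by region, row 5 is region=West. quarter columns in first-appearance order: 2026Q2, 2026Q1, 2026Q4, 2026Q3; column 3 is 2026Q4.
Long rows with region=West, quarter=2026Q4: min(81, 157) = 81.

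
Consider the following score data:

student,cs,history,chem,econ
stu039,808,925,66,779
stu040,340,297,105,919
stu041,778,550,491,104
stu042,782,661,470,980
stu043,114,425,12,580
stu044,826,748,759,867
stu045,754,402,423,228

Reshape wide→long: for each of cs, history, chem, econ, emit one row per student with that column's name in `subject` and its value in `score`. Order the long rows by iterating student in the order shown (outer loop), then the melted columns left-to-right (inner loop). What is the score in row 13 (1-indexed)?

782

28 rows total (7 × 4). Row 13: index ⌊(13-1)/4⌋ = 3 into student → stu042; (13-1) mod 4 = 0 into the melted columns → cs.
So row 13 is (stu042, cs, 782); score = 782.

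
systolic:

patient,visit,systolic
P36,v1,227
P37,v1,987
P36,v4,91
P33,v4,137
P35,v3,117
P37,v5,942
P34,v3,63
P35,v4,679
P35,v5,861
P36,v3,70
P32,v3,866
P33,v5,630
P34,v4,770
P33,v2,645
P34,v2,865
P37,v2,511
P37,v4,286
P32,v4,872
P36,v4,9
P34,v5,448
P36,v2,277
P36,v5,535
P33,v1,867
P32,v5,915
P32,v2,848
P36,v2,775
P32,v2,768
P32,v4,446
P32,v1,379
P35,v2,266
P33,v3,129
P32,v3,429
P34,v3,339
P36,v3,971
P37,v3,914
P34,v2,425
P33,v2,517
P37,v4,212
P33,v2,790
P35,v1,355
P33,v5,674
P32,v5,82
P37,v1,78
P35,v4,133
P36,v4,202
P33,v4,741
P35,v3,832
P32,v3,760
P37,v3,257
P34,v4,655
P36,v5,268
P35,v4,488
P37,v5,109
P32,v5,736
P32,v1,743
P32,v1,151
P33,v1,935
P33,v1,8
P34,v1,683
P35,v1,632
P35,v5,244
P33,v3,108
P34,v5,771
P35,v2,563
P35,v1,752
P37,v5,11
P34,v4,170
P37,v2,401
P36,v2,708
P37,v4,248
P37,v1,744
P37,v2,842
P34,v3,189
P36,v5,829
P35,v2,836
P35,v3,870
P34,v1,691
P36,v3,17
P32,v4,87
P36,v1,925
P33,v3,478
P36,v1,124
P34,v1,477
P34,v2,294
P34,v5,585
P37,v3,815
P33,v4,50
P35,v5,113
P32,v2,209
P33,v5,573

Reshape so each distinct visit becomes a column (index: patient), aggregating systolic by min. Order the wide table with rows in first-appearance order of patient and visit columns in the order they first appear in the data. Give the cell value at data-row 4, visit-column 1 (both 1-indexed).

With rows in first-appearance order of patient, row 4 is patient=P35. visit columns in first-appearance order: v1, v4, v3, v5, v2; column 1 is v1.
Long rows with patient=P35, visit=v1: min(355, 632, 752) = 355.

355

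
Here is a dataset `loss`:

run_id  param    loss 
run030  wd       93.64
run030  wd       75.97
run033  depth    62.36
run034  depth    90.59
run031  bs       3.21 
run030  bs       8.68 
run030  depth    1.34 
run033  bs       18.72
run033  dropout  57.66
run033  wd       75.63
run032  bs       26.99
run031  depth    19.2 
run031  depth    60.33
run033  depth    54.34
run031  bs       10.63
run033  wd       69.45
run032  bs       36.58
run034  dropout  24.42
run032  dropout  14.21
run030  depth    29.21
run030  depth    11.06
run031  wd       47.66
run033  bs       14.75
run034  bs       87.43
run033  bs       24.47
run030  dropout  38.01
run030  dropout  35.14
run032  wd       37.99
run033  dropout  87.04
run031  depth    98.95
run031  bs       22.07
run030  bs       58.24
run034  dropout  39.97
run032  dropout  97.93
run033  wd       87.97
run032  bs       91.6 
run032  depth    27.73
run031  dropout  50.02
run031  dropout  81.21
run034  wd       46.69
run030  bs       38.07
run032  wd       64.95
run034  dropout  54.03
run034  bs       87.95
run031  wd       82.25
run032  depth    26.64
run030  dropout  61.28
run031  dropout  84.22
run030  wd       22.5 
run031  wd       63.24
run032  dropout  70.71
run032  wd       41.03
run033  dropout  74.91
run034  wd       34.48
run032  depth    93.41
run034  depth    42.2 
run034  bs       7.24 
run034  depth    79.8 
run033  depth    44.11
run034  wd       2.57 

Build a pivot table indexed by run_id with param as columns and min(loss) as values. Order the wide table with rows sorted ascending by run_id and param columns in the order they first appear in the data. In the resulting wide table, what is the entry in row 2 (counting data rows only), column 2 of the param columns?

19.2

With rows sorted ascending by run_id, row 2 is run_id=run031. param columns in first-appearance order: wd, depth, bs, dropout; column 2 is depth.
Long rows with run_id=run031, param=depth: min(19.2, 60.33, 98.95) = 19.2.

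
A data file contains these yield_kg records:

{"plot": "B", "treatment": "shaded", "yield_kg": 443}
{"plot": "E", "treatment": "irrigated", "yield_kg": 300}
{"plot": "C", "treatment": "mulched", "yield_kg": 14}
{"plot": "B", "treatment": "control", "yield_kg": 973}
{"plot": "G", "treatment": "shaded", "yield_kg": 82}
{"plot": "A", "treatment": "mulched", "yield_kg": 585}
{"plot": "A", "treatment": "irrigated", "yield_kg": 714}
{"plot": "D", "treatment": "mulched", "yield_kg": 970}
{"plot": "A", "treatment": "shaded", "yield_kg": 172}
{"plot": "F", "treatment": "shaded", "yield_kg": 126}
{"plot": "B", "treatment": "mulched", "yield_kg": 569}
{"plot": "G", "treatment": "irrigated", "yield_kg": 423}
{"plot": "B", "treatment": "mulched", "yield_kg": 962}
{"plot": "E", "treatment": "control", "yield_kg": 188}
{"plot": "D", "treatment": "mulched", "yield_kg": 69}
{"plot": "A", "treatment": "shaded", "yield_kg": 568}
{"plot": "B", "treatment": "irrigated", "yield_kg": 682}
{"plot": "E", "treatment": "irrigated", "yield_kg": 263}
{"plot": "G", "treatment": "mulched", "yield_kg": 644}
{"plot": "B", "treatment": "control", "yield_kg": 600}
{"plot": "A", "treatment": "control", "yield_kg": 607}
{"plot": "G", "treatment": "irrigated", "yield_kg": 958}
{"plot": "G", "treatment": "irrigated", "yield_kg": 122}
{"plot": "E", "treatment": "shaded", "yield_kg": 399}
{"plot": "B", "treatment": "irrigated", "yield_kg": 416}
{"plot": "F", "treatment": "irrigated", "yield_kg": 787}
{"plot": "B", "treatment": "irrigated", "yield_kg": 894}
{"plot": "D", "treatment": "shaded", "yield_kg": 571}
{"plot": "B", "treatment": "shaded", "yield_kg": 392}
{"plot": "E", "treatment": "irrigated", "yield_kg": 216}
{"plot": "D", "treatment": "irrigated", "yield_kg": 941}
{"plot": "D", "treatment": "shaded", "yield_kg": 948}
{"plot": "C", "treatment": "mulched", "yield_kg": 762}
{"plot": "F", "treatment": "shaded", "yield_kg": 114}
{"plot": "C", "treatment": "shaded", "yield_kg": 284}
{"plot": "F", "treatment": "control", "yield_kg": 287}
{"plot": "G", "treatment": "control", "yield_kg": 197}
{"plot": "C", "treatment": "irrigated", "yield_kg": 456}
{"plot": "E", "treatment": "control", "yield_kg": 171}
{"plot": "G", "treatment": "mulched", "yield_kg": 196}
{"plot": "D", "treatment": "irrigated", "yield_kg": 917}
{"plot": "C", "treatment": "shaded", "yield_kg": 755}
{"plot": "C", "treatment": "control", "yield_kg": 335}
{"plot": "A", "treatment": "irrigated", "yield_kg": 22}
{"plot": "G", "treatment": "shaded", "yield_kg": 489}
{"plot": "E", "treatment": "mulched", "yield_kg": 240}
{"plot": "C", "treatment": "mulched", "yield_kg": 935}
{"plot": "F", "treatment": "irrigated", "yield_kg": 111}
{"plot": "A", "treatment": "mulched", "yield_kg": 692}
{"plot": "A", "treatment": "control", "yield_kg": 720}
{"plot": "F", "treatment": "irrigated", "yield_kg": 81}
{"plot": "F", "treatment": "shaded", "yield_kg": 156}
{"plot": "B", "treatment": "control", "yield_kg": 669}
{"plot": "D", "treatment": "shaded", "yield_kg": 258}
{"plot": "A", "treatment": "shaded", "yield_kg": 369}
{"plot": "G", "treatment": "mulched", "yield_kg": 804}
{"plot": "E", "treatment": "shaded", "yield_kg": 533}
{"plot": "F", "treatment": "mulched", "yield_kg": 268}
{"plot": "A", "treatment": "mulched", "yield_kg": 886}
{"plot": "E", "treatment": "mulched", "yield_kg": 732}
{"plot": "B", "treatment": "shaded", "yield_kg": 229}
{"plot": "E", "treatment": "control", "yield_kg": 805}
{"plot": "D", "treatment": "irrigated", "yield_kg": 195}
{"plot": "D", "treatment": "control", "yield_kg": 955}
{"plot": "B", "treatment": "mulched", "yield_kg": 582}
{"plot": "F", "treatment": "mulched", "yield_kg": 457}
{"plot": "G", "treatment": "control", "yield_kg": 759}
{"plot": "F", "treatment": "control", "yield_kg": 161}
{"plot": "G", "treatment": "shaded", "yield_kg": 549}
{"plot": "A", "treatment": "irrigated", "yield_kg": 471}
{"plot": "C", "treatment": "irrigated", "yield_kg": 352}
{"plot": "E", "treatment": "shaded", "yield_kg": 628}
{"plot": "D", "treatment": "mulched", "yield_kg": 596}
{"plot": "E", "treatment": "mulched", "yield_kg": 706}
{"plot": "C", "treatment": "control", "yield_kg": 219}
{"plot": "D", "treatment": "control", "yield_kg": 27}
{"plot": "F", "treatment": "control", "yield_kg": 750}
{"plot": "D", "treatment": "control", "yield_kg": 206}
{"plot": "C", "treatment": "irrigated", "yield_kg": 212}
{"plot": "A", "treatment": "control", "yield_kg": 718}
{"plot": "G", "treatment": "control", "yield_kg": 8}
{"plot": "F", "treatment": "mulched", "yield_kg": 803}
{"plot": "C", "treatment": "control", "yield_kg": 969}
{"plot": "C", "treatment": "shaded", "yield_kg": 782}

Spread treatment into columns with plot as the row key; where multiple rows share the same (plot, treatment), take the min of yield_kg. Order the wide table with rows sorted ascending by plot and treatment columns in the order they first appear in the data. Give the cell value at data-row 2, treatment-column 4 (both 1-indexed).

With rows sorted ascending by plot, row 2 is plot=B. treatment columns in first-appearance order: shaded, irrigated, mulched, control; column 4 is control.
Long rows with plot=B, treatment=control: min(973, 600, 669) = 600.

600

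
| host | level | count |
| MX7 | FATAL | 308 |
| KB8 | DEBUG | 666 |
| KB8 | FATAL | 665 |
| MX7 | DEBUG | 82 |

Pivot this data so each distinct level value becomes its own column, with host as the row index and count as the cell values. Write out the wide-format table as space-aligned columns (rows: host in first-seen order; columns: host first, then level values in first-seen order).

Columns: host plus the 2 distinct level values (FATAL, DEBUG).
For example, row MX7 column FATAL takes count=308 from the long row (MX7, FATAL).

host  FATAL  DEBUG
MX7   308    82   
KB8   665    666  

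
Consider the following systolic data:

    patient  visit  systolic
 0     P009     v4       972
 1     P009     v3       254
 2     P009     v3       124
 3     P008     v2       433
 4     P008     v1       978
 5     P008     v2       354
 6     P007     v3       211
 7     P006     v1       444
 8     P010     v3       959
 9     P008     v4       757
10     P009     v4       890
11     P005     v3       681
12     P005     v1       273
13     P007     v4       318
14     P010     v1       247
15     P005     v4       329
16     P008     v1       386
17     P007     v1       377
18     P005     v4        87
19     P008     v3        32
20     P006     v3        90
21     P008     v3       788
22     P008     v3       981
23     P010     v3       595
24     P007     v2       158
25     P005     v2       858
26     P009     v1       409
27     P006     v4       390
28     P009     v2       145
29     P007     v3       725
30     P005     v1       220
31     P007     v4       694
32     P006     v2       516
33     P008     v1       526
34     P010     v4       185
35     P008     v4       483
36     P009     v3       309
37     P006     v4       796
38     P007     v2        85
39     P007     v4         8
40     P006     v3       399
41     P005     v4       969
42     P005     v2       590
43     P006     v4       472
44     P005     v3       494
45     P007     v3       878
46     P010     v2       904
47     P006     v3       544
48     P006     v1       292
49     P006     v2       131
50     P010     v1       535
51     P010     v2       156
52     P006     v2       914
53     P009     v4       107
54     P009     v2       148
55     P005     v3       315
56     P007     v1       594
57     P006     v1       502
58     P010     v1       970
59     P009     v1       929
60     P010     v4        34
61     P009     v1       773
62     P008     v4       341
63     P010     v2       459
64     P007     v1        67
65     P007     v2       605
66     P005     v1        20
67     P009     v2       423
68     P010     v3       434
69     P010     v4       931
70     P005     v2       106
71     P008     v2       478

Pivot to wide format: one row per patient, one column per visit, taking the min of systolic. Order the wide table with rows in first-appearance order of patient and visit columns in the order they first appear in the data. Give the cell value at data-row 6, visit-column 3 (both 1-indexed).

106

With rows in first-appearance order of patient, row 6 is patient=P005. visit columns in first-appearance order: v4, v3, v2, v1; column 3 is v2.
Long rows with patient=P005, visit=v2: min(858, 590, 106) = 106.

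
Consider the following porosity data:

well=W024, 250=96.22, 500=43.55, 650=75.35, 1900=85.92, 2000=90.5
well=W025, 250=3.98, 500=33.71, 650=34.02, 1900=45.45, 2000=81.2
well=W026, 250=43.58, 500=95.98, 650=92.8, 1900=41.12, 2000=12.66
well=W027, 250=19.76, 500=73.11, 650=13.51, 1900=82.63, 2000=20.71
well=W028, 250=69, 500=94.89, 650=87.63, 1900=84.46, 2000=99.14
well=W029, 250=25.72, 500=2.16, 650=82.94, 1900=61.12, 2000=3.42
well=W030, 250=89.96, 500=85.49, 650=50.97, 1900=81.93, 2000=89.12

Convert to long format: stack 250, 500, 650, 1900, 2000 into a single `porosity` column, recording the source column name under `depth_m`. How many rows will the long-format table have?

7 well values × 5 melted columns = 35 rows.

35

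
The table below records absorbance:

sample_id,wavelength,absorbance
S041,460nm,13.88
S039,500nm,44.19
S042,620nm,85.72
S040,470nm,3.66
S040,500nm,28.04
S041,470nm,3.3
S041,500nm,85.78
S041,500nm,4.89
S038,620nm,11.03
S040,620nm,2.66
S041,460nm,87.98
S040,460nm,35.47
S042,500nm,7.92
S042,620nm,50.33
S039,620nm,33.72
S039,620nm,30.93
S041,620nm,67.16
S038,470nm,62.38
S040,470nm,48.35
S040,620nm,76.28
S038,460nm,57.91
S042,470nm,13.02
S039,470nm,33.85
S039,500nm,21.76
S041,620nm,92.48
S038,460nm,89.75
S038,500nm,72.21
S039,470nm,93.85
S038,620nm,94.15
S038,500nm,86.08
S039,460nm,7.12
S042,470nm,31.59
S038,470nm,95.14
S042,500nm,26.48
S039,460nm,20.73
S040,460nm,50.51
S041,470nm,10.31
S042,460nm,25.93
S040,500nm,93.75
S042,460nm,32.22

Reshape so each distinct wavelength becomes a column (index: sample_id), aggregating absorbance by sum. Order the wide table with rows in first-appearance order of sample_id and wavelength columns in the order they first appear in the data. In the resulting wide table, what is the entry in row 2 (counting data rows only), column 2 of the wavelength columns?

With rows in first-appearance order of sample_id, row 2 is sample_id=S039. wavelength columns in first-appearance order: 460nm, 500nm, 620nm, 470nm; column 2 is 500nm.
Long rows with sample_id=S039, wavelength=500nm: 44.19 + 21.76 = 65.95.

65.95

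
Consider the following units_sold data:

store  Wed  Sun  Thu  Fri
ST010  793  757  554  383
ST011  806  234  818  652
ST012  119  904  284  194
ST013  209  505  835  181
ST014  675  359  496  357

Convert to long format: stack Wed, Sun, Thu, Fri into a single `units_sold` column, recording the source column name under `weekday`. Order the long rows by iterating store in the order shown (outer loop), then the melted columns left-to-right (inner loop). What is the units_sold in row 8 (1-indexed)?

652

20 rows total (5 × 4). Row 8: index ⌊(8-1)/4⌋ = 1 into store → ST011; (8-1) mod 4 = 3 into the melted columns → Fri.
So row 8 is (ST011, Fri, 652); units_sold = 652.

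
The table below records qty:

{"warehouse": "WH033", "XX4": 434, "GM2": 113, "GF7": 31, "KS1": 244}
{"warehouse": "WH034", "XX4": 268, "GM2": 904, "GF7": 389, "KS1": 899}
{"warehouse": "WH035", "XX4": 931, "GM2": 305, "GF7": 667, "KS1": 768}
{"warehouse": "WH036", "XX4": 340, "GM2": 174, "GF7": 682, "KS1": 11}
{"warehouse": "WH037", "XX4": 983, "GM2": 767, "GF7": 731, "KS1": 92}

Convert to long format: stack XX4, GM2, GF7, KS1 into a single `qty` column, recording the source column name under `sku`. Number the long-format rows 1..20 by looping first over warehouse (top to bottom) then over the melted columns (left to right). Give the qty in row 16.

11

20 rows total (5 × 4). Row 16: index ⌊(16-1)/4⌋ = 3 into warehouse → WH036; (16-1) mod 4 = 3 into the melted columns → KS1.
So row 16 is (WH036, KS1, 11); qty = 11.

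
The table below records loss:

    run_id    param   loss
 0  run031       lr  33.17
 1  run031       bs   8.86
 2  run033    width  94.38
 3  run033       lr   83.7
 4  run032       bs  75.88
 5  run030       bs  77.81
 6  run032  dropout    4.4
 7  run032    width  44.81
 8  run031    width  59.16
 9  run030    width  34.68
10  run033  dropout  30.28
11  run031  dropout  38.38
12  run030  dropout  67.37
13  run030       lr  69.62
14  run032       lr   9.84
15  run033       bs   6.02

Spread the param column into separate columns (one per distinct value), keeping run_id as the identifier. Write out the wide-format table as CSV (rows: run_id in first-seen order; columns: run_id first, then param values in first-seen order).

Columns: run_id plus the 4 distinct param values (lr, bs, width, dropout).
For example, row run031 column lr takes loss=33.17 from the long row (run031, lr).

run_id,lr,bs,width,dropout
run031,33.17,8.86,59.16,38.38
run033,83.7,6.02,94.38,30.28
run032,9.84,75.88,44.81,4.4
run030,69.62,77.81,34.68,67.37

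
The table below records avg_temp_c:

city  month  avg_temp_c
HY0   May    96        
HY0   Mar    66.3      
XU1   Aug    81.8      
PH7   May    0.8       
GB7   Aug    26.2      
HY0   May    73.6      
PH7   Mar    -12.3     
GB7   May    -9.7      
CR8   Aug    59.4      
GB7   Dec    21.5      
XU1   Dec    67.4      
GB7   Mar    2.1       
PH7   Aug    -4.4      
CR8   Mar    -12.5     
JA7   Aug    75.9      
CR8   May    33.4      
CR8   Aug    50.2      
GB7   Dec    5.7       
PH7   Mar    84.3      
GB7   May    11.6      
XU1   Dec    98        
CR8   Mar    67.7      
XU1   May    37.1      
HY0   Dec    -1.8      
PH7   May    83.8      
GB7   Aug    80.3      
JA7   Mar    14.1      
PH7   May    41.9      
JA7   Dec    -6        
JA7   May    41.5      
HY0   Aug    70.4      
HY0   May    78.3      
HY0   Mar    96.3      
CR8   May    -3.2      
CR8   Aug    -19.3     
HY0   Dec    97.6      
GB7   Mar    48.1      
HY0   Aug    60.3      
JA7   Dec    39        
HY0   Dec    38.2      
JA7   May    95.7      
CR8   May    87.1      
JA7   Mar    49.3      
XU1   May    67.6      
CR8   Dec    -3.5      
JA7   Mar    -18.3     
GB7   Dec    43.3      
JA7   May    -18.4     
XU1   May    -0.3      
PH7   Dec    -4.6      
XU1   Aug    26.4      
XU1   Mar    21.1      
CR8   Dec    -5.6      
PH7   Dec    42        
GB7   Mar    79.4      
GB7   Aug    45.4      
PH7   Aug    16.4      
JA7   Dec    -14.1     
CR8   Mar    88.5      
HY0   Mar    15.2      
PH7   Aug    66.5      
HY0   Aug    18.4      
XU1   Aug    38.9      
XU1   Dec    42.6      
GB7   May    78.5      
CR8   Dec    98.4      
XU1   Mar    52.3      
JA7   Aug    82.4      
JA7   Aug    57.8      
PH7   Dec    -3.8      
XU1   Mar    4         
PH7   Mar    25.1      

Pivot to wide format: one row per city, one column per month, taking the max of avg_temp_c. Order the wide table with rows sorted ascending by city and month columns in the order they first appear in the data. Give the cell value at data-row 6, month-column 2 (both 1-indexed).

With rows sorted ascending by city, row 6 is city=XU1. month columns in first-appearance order: May, Mar, Aug, Dec; column 2 is Mar.
Long rows with city=XU1, month=Mar: max(21.1, 52.3, 4) = 52.3.

52.3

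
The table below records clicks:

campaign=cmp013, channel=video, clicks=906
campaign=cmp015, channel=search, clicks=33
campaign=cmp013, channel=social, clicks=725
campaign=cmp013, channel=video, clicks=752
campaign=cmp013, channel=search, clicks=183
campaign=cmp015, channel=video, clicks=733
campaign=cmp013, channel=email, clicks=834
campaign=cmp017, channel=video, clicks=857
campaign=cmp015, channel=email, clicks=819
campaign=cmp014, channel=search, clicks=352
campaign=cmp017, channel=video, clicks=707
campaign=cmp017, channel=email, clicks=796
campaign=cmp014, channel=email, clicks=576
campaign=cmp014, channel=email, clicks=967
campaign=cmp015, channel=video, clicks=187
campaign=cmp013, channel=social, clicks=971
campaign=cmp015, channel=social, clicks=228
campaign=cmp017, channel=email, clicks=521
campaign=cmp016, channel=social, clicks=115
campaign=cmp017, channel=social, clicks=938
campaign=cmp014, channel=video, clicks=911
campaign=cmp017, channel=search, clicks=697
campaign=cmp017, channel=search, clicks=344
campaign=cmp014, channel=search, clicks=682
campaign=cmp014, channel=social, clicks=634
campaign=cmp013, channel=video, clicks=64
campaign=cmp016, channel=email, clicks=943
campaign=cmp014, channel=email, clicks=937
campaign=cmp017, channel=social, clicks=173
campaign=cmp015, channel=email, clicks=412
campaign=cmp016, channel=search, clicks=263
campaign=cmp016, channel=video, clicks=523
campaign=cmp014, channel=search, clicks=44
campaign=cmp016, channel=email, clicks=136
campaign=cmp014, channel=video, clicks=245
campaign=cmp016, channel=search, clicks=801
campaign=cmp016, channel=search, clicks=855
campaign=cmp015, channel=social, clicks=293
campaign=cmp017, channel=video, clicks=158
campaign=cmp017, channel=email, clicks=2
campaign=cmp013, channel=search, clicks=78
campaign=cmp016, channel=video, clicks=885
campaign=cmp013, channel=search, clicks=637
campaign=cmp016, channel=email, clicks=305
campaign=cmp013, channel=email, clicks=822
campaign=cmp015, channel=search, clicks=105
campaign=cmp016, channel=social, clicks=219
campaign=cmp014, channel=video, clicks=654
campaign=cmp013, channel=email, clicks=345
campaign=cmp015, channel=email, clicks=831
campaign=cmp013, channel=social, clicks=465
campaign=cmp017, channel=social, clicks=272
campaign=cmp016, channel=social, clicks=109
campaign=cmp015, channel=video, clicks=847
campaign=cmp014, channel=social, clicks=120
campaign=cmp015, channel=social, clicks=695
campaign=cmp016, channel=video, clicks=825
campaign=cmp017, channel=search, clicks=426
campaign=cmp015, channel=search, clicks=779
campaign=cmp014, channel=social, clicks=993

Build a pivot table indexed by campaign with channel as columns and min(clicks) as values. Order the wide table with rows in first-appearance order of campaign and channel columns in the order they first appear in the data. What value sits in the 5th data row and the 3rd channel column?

With rows in first-appearance order of campaign, row 5 is campaign=cmp016. channel columns in first-appearance order: video, search, social, email; column 3 is social.
Long rows with campaign=cmp016, channel=social: min(115, 219, 109) = 109.

109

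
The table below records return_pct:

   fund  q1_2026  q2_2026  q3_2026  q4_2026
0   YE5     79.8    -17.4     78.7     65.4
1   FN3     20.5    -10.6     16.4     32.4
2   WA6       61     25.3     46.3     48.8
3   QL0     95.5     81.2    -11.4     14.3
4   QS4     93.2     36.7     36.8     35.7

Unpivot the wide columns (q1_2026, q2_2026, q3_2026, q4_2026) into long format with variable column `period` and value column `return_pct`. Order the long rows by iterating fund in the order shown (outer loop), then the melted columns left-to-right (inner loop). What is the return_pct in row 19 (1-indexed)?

36.8

20 rows total (5 × 4). Row 19: index ⌊(19-1)/4⌋ = 4 into fund → QS4; (19-1) mod 4 = 2 into the melted columns → q3_2026.
So row 19 is (QS4, q3_2026, 36.8); return_pct = 36.8.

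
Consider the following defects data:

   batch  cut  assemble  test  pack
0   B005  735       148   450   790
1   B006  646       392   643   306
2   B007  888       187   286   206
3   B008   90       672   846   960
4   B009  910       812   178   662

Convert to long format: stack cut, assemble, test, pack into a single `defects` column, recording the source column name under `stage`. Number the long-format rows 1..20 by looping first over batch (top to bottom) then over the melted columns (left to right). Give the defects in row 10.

20 rows total (5 × 4). Row 10: index ⌊(10-1)/4⌋ = 2 into batch → B007; (10-1) mod 4 = 1 into the melted columns → assemble.
So row 10 is (B007, assemble, 187); defects = 187.

187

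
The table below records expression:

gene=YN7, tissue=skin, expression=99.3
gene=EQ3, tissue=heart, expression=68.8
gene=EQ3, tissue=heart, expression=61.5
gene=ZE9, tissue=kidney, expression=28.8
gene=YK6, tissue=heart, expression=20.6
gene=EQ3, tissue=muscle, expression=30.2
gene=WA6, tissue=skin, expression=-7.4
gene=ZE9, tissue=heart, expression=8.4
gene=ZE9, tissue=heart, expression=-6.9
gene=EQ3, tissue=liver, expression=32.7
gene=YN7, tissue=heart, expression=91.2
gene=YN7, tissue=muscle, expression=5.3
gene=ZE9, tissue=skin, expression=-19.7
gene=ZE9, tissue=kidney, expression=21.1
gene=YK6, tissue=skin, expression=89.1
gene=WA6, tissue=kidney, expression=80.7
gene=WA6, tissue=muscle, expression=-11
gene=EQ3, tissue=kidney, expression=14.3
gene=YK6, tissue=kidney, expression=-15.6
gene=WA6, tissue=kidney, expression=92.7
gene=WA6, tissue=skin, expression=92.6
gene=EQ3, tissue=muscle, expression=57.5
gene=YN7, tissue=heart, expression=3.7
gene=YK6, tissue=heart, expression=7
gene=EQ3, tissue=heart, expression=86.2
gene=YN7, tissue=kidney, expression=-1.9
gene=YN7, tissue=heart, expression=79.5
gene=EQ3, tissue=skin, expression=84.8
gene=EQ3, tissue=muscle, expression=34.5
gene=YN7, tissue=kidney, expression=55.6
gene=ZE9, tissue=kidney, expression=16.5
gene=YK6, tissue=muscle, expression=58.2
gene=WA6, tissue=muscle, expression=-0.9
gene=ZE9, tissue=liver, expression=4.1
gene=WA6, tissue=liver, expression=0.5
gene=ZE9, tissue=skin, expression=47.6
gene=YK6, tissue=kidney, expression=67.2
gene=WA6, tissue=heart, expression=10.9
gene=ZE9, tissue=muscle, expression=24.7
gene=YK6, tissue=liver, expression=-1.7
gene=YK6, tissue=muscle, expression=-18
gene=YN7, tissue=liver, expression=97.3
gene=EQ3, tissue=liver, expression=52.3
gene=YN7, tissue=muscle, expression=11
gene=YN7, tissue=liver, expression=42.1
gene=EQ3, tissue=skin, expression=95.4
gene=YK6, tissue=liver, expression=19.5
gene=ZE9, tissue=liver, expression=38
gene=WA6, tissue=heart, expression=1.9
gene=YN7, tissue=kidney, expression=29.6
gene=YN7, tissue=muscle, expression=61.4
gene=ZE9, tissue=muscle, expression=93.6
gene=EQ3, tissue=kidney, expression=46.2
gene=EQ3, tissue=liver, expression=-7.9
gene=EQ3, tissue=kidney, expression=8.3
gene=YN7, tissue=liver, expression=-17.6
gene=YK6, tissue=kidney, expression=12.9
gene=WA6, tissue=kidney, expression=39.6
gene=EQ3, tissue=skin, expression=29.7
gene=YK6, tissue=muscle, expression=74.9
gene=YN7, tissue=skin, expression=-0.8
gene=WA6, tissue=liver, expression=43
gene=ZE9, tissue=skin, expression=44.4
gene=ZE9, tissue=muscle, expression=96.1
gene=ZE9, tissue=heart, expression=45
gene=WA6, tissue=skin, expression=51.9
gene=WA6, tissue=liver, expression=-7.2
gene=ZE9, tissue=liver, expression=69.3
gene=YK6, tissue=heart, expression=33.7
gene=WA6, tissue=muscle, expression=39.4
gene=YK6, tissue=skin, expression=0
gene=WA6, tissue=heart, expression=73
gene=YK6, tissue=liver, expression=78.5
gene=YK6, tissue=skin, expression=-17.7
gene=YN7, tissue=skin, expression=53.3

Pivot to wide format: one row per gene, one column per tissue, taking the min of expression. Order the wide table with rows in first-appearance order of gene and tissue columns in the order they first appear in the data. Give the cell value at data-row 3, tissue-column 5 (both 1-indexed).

4.1

With rows in first-appearance order of gene, row 3 is gene=ZE9. tissue columns in first-appearance order: skin, heart, kidney, muscle, liver; column 5 is liver.
Long rows with gene=ZE9, tissue=liver: min(4.1, 38, 69.3) = 4.1.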